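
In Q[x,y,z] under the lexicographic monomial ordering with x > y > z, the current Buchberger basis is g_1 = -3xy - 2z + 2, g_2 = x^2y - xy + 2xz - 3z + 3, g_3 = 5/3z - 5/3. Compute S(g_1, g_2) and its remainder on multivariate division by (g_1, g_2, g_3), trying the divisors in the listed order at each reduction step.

lcm(LM(g_1), LM(g_2)) = x^2y.
S = (lcm/LT(g_1))·g_1 − (lcm/LT(g_2))·g_2 = xy - 4/3xz - 2/3x + 3z - 3.
Reduce S modulo (g_1, g_2, g_3) in that order:
  leading term xy: subtract (-1/3)·g_1 from xy - 4/3xz - 2/3x + 3z - 3 → -4/3xz - 2/3x + 7/3z - 7/3
  leading term xz: subtract (-4/5x)·g_3 from -4/3xz - 2/3x + 7/3z - 7/3 → -2x + 7/3z - 7/3
  leading term x: no divisor's leading term divides it; move -2x to the remainder.
  leading term z: subtract (7/5)·g_3 from 7/3z - 7/3 → 0
The remainder -2x is nonzero, so it would be added as the next basis element.
This is the inner loop of Buchberger's algorithm — each nonzero remainder becomes a new basis element.

S(g_1, g_2) = xy - 4/3xz - 2/3x + 3z - 3; remainder on division = -2x.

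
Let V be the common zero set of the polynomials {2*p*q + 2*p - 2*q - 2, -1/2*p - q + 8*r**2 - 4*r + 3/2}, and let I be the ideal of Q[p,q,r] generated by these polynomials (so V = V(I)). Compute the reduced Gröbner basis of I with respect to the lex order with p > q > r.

f_1 = 2*p*q + 2*p - 2*q - 2, LT = p*q.
f_2 = -1/2*p - q + 8*r**2 - 4*r + 3/2, LT = p.

S(f_1,f_2): lcm = p*q. S = p - 2*q**2 + 16*q*r**2 - 8*q*r + 2*q - 1.
  leading term p: subtract (-2)·f_2 from p - 2*q**2 + 16*q*r**2 - 8*q*r + 2*q - 1 → -2*q**2 + 16*q*r**2 - 8*q*r + 16*r**2 - 8*r + 2
  leading term q**2: no divisor's leading term divides it; move -2*q**2 to the remainder.
  leading term q*r**2: no divisor's leading term divides it; move 16*q*r**2 to the remainder.
  leading term q*r: no divisor's leading term divides it; move -8*q*r to the remainder.
  leading term r**2: no divisor's leading term divides it; move 16*r**2 to the remainder.
  leading term r: no divisor's leading term divides it; move -8*r to the remainder.
  leading term 1: no divisor's leading term divides it; move 2 to the remainder.
  remainder -2*q**2 + 16*q*r**2 - 8*q*r + 16*r**2 - 8*r + 2 ≠ 0; add g_3 = -2*q**2 + 16*q*r**2 - 8*q*r + 16*r**2 - 8*r + 2 to the basis.

The other S-polynomials (S(f_1,g_3), S(f_2,g_3)) all reduce to 0 modulo the current basis, so we have a Gröbner basis.
Inter-reduce: drop elements whose leading term is divisible by another's, tail-reduce, and make monic.

G = {p + 2*q - 16*r**2 + 8*r - 3, q**2 - 8*q*r**2 + 4*q*r - 8*r**2 + 4*r - 1}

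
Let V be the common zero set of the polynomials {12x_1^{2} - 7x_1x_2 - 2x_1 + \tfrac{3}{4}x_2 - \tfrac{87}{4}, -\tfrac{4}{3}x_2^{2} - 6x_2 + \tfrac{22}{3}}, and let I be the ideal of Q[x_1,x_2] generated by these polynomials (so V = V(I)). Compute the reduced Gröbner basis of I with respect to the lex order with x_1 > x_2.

f_1 = 12x_1^{2} - 7x_1x_2 - 2x_1 + \tfrac{3}{4}x_2 - \tfrac{87}{4}, LT = x_1^{2}.
f_2 = -\tfrac{4}{3}x_2^{2} - 6x_2 + \tfrac{22}{3}, LT = x_2^{2}.

S(f_1,f_2): leading monomials are coprime, so the S-polynomial reduces to 0 (Buchberger's first criterion).
Every S-polynomial of the final basis reduces to 0, so we have a Gröbner basis.

G = {x_1^{2} - \tfrac{7}{12}x_1x_2 - \tfrac{1}{6}x_1 + \tfrac{1}{16}x_2 - \tfrac{29}{16}, x_2^{2} + \tfrac{9}{2}x_2 - \tfrac{11}{2}}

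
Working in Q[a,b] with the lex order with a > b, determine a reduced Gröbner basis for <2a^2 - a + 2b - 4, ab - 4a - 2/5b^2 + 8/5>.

G = {a + 1/30b^3 + 3/10b^2 - 83/60b + 13/10, b^4 + 5b^3 - 131/2b^2 + 205b - 204}

f_1 = 2a^2 - a + 2b - 4, LT = a^2.
f_2 = ab - 4a - 2/5b^2 + 8/5, LT = ab.

S(f_1,f_2): lcm = a^2b. S = 4a^2 + 2/5ab^2 - 1/2ab - 8/5a + b^2 - 2b.
  reduce S modulo (f_1, f_2):
  remainder 24/5a + 4/25b^3 + 36/25b^2 - 166/25b + 156/25 ≠ 0; add g_3 = 24/5a + 4/25b^3 + 36/25b^2 - 166/25b + 156/25 to the basis.

S(f_1,g_3): lcm = a^2. S = -1/30ab^3 - 3/10ab^2 + 83/60ab - 9/5a + b - 2.
  reduce S modulo (f_1, f_2, g_3):
  remainder -1/75b^4 - 1/15b^3 + 131/150b^2 - 41/15b + 68/25 ≠ 0; add g_4 = -1/75b^4 - 1/15b^3 + 131/150b^2 - 41/15b + 68/25 to the basis.

The other S-polynomials (S(f_2,g_3), S(f_1,g_4), S(f_2,g_4), S(g_3,g_4)) all reduce to 0 modulo the current basis, so we have a Gröbner basis.
Inter-reduce: drop elements whose leading term is divisible by another's, tail-reduce, and make monic.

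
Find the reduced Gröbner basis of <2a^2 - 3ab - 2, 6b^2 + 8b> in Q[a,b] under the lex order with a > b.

f_1 = 2a^2 - 3ab - 2, LT = a^2.
f_2 = 6b^2 + 8b, LT = b^2.

The S-polynomials (S(f_1,f_2)) all reduce to 0 modulo the current basis, so we have a Gröbner basis.

G = {a^2 - 3/2ab - 1, b^2 + 4/3b}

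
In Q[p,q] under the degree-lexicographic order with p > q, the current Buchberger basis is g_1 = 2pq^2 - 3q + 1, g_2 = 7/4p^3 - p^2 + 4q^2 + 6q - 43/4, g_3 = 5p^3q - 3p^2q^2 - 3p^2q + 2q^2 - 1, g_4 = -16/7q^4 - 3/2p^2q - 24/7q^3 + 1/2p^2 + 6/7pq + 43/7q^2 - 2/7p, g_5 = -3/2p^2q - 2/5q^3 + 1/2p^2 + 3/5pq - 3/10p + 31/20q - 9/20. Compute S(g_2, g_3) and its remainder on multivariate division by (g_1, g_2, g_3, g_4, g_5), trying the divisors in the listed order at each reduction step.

S(g_2, g_3) = 3/5p^2q^2 + 1/35p^2q + 16/7q^3 + 106/35q^2 - 43/7q + 1/5; remainder on division = 1196/525q^3 + 1/105p^2 + 319/350pq + 106/35q^2 - 107/350p - 917/150q + 67/350.

lcm(LM(g_2), LM(g_3)) = p^3q.
S = (lcm/LT(g_2))·g_2 − (lcm/LT(g_3))·g_3 = 3/5p^2q^2 + 1/35p^2q + 16/7q^3 + 106/35q^2 - 43/7q + 1/5.
Reduce S modulo (g_1, g_2, g_3, g_4, g_5) in that order:
  leading term p^2q^2: subtract (3/10p)·g_1 from 3/5p^2q^2 + 1/35p^2q + 16/7q^3 + 106/35q^2 - 43/7q + 1/5 → 1/35p^2q + 16/7q^3 + 9/10pq + 106/35q^2 - 3/10p - 43/7q + 1/5
  leading term p^2q: subtract (-2/105)·g_5 from 1/35p^2q + 16/7q^3 + 9/10pq + 106/35q^2 - 3/10p - 43/7q + 1/5 → 1196/525q^3 + 1/105p^2 + 319/350pq + 106/35q^2 - 107/350p - 917/150q + 67/350
  leading term q^3: no divisor's leading term divides it; move 1196/525q^3 to the remainder.
  leading term p^2: no divisor's leading term divides it; move 1/105p^2 to the remainder.
  leading term pq: no divisor's leading term divides it; move 319/350pq to the remainder.
  leading term q^2: no divisor's leading term divides it; move 106/35q^2 to the remainder.
  leading term p: no divisor's leading term divides it; move -107/350p to the remainder.
  leading term q: no divisor's leading term divides it; move -917/150q to the remainder.
  leading term 1: no divisor's leading term divides it; move 67/350 to the remainder.
The remainder 1196/525q^3 + 1/105p^2 + 319/350pq + 106/35q^2 - 107/350p - 917/150q + 67/350 is nonzero, so it would be added as the next basis element.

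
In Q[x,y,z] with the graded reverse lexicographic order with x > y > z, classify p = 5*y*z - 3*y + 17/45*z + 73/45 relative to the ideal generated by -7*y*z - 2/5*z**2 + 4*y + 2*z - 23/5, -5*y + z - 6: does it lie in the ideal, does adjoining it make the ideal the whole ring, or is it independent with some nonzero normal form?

First compute the reduced Gröbner basis of I by Buchberger's algorithm.
f_1 = -7*y*z - 2/5*z**2 + 4*y + 2*z - 23/5, LT = y*z.
f_2 = -5*y + z - 6, LT = y.

S(f_1,f_2): lcm = y*z. S = 9/35*z**2 - 4/7*y - 52/35*z + 23/35.
  leading term z**2: no divisor's leading term divides it; move 9/35*z**2 to the remainder.
  leading term y: subtract (4/35)·f_2 from -4/7*y - 52/35*z + 23/35 → -8/5*z + 47/35
  leading term z: no divisor's leading term divides it; move -8/5*z to the remainder.
  leading term 1: no divisor's leading term divides it; move 47/35 to the remainder.
  remainder 9/35*z**2 - 8/5*z + 47/35 ≠ 0; add h_3 = 9/35*z**2 - 8/5*z + 47/35 to the basis.

The other S-polynomials (S(f_1,h_3), S(f_2,h_3)) all reduce to 0 modulo the current basis, so we have a Gröbner basis.
Inter-reduce: drop elements whose leading term is divisible by another's, tail-reduce, and make monic.
Reduced Gröbner basis: {z**2 - 56/9*z + 47/9, y - 1/5*z + 6/5}.
Label its elements g_1 = z**2 - 56/9*z + 47/9, g_2 = y - 1/5*z + 6/5.

Reduce p = 5*y*z - 3*y + 17/45*z + 73/45 modulo G:
  leading term y*z: subtract (5*z)·g_2 from 5*y*z - 3*y + 17/45*z + 73/45 → z**2 - 3*y - 253/45*z + 73/45
  leading term z**2: subtract (1)·g_1 from z**2 - 3*y - 253/45*z + 73/45 → -3*y + 3/5*z - 18/5
  leading term y: subtract (-3)·g_2 from -3*y + 3/5*z - 18/5 → 0
  normal form = 0.
Since the normal form is 0, p ∈ I.

Ideal membership is decidable via reduction modulo a Gröbner basis.

5*y*z - 3*y + 17/45*z + 73/45 lies in I (it reduces to 0).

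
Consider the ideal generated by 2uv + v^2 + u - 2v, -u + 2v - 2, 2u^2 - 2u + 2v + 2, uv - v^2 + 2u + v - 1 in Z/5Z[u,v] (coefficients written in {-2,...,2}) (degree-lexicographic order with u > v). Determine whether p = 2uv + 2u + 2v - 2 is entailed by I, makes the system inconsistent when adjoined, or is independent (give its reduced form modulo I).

Adjoining 2uv + 2u + 2v - 2 makes the ideal the whole ring: the system is inconsistent.

First compute the reduced Gröbner basis of I by Buchberger's algorithm.
f_1 = 2uv + v^2 + u - 2v, LT = uv.
f_2 = -u + 2v - 2, LT = u.
f_3 = 2u^2 - 2u + 2v + 2, LT = u^2.
f_4 = uv - v^2 + 2u + v - 1, LT = uv.

S(f_1,f_2): lcm = uv. S = -2u + 2v.
  leading term u: subtract (2)·f_2 from -2u + 2v → -2v - 1
  leading term v: no divisor's leading term divides it; move -2v to the remainder.
  leading term 1: no divisor's leading term divides it; move -1 to the remainder.
  remainder -2v - 1 ≠ 0; add h_5 = -2v - 1 to the basis.

The other S-polynomials (S(f_1,f_3), S(f_1,f_4), S(f_2,f_3), S(f_2,f_4), S(f_3,f_4), S(f_1,h_5), S(f_2,h_5), S(f_3,h_5), S(f_4,h_5)) all reduce to 0 modulo the current basis, so we have a Gröbner basis.
Inter-reduce: drop elements whose leading term is divisible by another's, tail-reduce, and make monic.
Reduced Gröbner basis: {u - 2, v - 2}.
Label its elements g_1 = u - 2, g_2 = v - 2.

Reduce p = 2uv + 2u + 2v - 2 modulo G:
  leading term uv: subtract (2v)·g_1 from 2uv + 2u + 2v - 2 → 2u + v - 2
  leading term u: subtract (2)·g_1 from 2u + v - 2 → v + 2
  leading term v: subtract (1)·g_2 from v + 2 → -1
  leading term 1: no divisor's leading term divides it; move -1 to the remainder.
  normal form = -1.
The normal form is nonzero, so p ∉ I. Since p minus its normal form lies in I, I + (p) = I + (r) where r = -1; decide whether this ideal is the whole ring.
Here r = -1 is a nonzero constant, hence a unit: 1 ∈ I + (p), the Gröbner basis of I + (p) is {1}, and the enlarged system has no common solution — adjoining p is inconsistent.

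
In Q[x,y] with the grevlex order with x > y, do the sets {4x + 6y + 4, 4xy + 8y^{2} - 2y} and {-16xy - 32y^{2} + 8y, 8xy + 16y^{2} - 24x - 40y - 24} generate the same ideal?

Since reduced Gröbner bases are canonical representatives of ideals under a given ordering, it suffices to compute and compare them.
Buchberger on the first generating set:
f_1 = 4x + 6y + 4, LT = x.
f_2 = 4xy + 8y^{2} - 2y, LT = xy.

S(f_1,f_2): lcm = xy. S = -\tfrac{1}{2}y^{2} + \tfrac{3}{2}y.
  reduce S modulo (f_1, f_2):
  remainder -\tfrac{1}{2}y^{2} + \tfrac{3}{2}y ≠ 0; add g_3 = -\tfrac{1}{2}y^{2} + \tfrac{3}{2}y to the basis.

The other S-polynomials (S(f_1,g_3), S(f_2,g_3)) all reduce to 0 modulo the current basis, so we have a Gröbner basis.
Inter-reduce: drop elements whose leading term is divisible by another's, tail-reduce, and make monic.
Reduced Gröbner basis: {y^{2} - 3y, x + \tfrac{3}{2}y + 1}.

Buchberger on the second generating set:
h_1 = -16xy - 32y^{2} + 8y, LT = xy.
h_2 = 8xy + 16y^{2} - 24x - 40y - 24, LT = xy.

S(h_1,h_2): lcm = xy. S = 3x + \tfrac{9}{2}y + 3.
  reduce S modulo (h_1, h_2):
  remainder 3x + \tfrac{9}{2}y + 3 ≠ 0; add k_3 = 3x + \tfrac{9}{2}y + 3 to the basis.

S(h_1,k_3): lcm = xy. S = \tfrac{1}{2}y^{2} - \tfrac{3}{2}y.
  reduce S modulo (h_1, h_2, k_3):
  remainder \tfrac{1}{2}y^{2} - \tfrac{3}{2}y ≠ 0; add k_4 = \tfrac{1}{2}y^{2} - \tfrac{3}{2}y to the basis.

The other S-polynomials (S(h_2,k_3), S(h_1,k_4), S(h_2,k_4), S(k_3,k_4)) all reduce to 0 modulo the current basis, so we have a Gröbner basis.
Inter-reduce: drop elements whose leading term is divisible by another's, tail-reduce, and make monic.
Reduced Gröbner basis: {y^{2} - 3y, x + \tfrac{3}{2}y + 1}.

The two bases agree; hence the ideals are identical.

Yes, the ideals are equal.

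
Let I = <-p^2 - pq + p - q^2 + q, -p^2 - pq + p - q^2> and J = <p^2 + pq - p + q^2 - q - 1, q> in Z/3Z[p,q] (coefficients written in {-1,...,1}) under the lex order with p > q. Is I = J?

No, the ideals differ.

Two ideals are equal iff their reduced Gröbner bases coincide (the reduced basis is unique for a fixed ordering).
Buchberger on the first generating set:
f_1 = -p^2 - pq + p - q^2 + q, LT = p^2.
f_2 = -p^2 - pq + p - q^2, LT = p^2.

S(f_1,f_2): lcm = p^2. S = -q.
  reduce S modulo (f_1, f_2):
  remainder -q ≠ 0; add g_3 = -q to the basis.

The other S-polynomials (S(f_1,g_3), S(f_2,g_3)) all reduce to 0 modulo the current basis, so we have a Gröbner basis.
Inter-reduce: drop elements whose leading term is divisible by another's, tail-reduce, and make monic.
Reduced Gröbner basis: {p^2 - p, q}.

Buchberger on the second generating set:
h_1 = p^2 + pq - p + q^2 - q - 1, LT = p^2.
h_2 = q, LT = q.

The S-polynomials (S(h_1,h_2)) all reduce to 0 modulo the current basis, so we have a Gröbner basis.
Inter-reduce: drop elements whose leading term is divisible by another's, tail-reduce, and make monic.
Reduced Gröbner basis: {p^2 - p - 1, q}.

Since the reduced bases disagree, the two ideals are not the same.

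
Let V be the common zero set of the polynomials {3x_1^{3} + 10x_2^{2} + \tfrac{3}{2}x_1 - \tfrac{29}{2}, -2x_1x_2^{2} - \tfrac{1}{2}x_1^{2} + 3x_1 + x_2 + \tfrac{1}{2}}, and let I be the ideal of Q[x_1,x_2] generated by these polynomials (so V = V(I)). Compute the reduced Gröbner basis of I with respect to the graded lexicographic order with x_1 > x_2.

Buchberger's algorithm terminates because the ascending chain of leading-term ideals stabilizes.

f_1 = 3x_1^{3} + 10x_2^{2} + \tfrac{3}{2}x_1 - \tfrac{29}{2}, LT = x_1^{3}.
f_2 = -2x_1x_2^{2} - \tfrac{1}{2}x_1^{2} + 3x_1 + x_2 + \tfrac{1}{2}, LT = x_1x_2^{2}.

S(f_1,f_2): lcm = x_1^{3}x_2^{2}. S = -\tfrac{1}{4}x_1^{4} + \tfrac{10}{3}x_2^{4} + \tfrac{3}{2}x_1^{3} + \tfrac{1}{2}x_1^{2}x_2 + \tfrac{1}{2}x_1x_2^{2} + \tfrac{1}{4}x_1^{2} - \tfrac{29}{6}x_2^{2}.
  reduce S modulo (f_1, f_2):
  remainder \tfrac{10}{3}x_2^{4} + \tfrac{1}{2}x_1^{2}x_2 + \tfrac{1}{24}x_1^{2} - \tfrac{59}{6}x_2^{2} + \tfrac{1}{24}x_1 + \tfrac{2}{3}x_2 + \tfrac{91}{12} ≠ 0; add g_3 = \tfrac{10}{3}x_2^{4} + \tfrac{1}{2}x_1^{2}x_2 + \tfrac{1}{24}x_1^{2} - \tfrac{59}{6}x_2^{2} + \tfrac{1}{24}x_1 + \tfrac{2}{3}x_2 + \tfrac{91}{12} to the basis.

The other S-polynomials (S(f_1,g_3), S(f_2,g_3)) all reduce to 0 modulo the current basis, so we have a Gröbner basis.

G = {x_2^{4} + \tfrac{3}{20}x_1^{2}x_2 + \tfrac{1}{80}x_1^{2} - \tfrac{59}{20}x_2^{2} + \tfrac{1}{80}x_1 + \tfrac{1}{5}x_2 + \tfrac{91}{40}, x_1^{3} + \tfrac{10}{3}x_2^{2} + \tfrac{1}{2}x_1 - \tfrac{29}{6}, x_1x_2^{2} + \tfrac{1}{4}x_1^{2} - \tfrac{3}{2}x_1 - \tfrac{1}{2}x_2 - \tfrac{1}{4}}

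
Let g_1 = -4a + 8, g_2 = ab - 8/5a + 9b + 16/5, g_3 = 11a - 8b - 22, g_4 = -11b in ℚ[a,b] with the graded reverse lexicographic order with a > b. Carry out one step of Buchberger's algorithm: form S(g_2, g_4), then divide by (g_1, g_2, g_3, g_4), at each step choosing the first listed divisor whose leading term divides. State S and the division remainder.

lcm(LM(g_2), LM(g_4)) = ab.
S = (lcm/LT(g_2))·g_2 − (lcm/LT(g_4))·g_4 = -8/5a + 9b + 16/5.
Reduce S modulo (g_1, g_2, g_3, g_4) in that order:
  leading term a: subtract (⅖)·g_1 from -8/5a + 9b + 16/5 → 9b
  leading term b: subtract (-9/11)·g_4 from 9b → 0
The remainder is 0, so this S-polynomial contributes no new basis element.

S(g_2, g_4) = -8/5a + 9b + 16/5; remainder on division = 0.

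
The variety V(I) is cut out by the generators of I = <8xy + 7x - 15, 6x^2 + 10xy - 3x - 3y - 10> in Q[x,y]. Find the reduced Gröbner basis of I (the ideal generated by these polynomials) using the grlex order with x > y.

G = {x^2 - 47/24x - 1/2y + 35/24, xy + 7/8x - 15/8, y^2 - 15/4x - 49/24y + 115/24}

f_1 = 8xy + 7x - 15, LT = xy.
f_2 = 6x^2 + 10xy - 3x - 3y - 10, LT = x^2.

S(f_1,f_2): lcm = x^2y. S = -5/3xy^2 + 7/8x^2 + 1/2xy + 1/2y^2 - 15/8x + 5/3y.
  reduce S modulo (f_1, f_2):
  remainder 1/2y^2 - 15/8x - 49/48y + 115/48 ≠ 0; add g_3 = 1/2y^2 - 15/8x - 49/48y + 115/48 to the basis.

The other S-polynomials (S(f_1,g_3), S(f_2,g_3)) all reduce to 0 modulo the current basis, so we have a Gröbner basis.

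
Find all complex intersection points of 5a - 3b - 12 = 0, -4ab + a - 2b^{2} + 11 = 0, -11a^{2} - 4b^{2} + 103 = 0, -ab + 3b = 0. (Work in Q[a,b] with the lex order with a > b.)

{(3, 1)}

Compute a lex Gröbner basis by Buchberger's algorithm.
f_1 = 5a - 3b - 12, LT = a.
f_2 = -4ab + a - 2b^{2} + 11, LT = ab.
f_3 = -11a^{2} - 4b^{2} + 103, LT = a^{2}.
f_4 = -ab + 3b, LT = ab.

S(f_1,f_2): lcm = ab. S = \tfrac{1}{4}a - \tfrac{11}{10}b^{2} - \tfrac{12}{5}b + \tfrac{11}{4}.
  reduce S modulo (f_1, f_2, f_3, f_4):
  remainder -\tfrac{11}{10}b^{2} - \tfrac{9}{4}b + \tfrac{67}{20} ≠ 0; add h_5 = -\tfrac{11}{10}b^{2} - \tfrac{9}{4}b + \tfrac{67}{20} to the basis.

S(f_1,f_3): lcm = a^{2}. S = -\tfrac{3}{5}ab - \tfrac{12}{5}a - \tfrac{4}{11}b^{2} + \tfrac{103}{11}.
  reduce S modulo (f_1, f_2, f_3, f_4, h_5):
  remainder -\tfrac{8469}{6050}b + \tfrac{8469}{6050} ≠ 0; add h_6 = -\tfrac{8469}{6050}b + \tfrac{8469}{6050} to the basis.

The other S-polynomials (S(f_1,f_4), S(f_2,f_3), S(f_2,f_4), S(f_3,f_4), S(f_1,h_5), S(f_2,h_5), S(f_3,h_5), S(f_4,h_5), S(f_1,h_6), S(f_2,h_6), S(f_3,h_6), S(f_4,h_6), S(h_5,h_6)) all reduce to 0 modulo the current basis, so we have a Gröbner basis.
Inter-reduce: drop elements whose leading term is divisible by another's, tail-reduce, and make monic.
Reduced Gröbner basis: {a - 3, b - 1}.

The lex basis is triangular: the last element involves only b. Solving b - 1 = 0 gives b ∈ {1}; substituting each value into the earlier elements determines the remaining variables.
  b = 1: the earlier basis element becomes a - 3 = 0, giving a = 3 — point (3, 1).
Zero-dimensionality of the ideal guarantees finitely many solutions over ℂ.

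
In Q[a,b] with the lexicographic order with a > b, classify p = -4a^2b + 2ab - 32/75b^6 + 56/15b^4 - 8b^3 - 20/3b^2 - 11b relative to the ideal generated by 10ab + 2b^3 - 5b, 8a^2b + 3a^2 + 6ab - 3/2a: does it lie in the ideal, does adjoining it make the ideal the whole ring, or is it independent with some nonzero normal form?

First compute the reduced Gröbner basis of I by Buchberger's algorithm.
f_1 = 10ab + 2b^3 - 5b, LT = ab.
f_2 = 8a^2b + 3a^2 + 6ab - 3/2a, LT = a^2b.

S(f_1,f_2): lcm = a^2b. S = -3/8a^2 + 1/5ab^3 - 5/4ab + 3/16a.
  leading term a^2: no divisor's leading term divides it; move -3/8a^2 to the remainder.
  leading term ab^3: subtract (1/50b^2)·f_1 from 1/5ab^3 - 5/4ab + 3/16a → -5/4ab + 3/16a - 1/25b^5 + 1/10b^3
  leading term ab: subtract (-1/8)·f_1 from -5/4ab + 3/16a - 1/25b^5 + 1/10b^3 → 3/16a - 1/25b^5 + 7/20b^3 - 5/8b
  leading term a: no divisor's leading term divides it; move 3/16a to the remainder.
  leading term b^5: no divisor's leading term divides it; move -1/25b^5 to the remainder.
  leading term b^3: no divisor's leading term divides it; move 7/20b^3 to the remainder.
  leading term b: no divisor's leading term divides it; move -5/8b to the remainder.
  remainder -3/8a^2 + 3/16a - 1/25b^5 + 7/20b^3 - 5/8b ≠ 0; add h_3 = -3/8a^2 + 3/16a - 1/25b^5 + 7/20b^3 - 5/8b to the basis.

S(f_1,h_3): lcm = a^2b. S = 1/5ab^3 - 8/75b^6 + 14/15b^4 - 5/3b^2.
  leading term ab^3: subtract (1/50b^2)·f_1 from 1/5ab^3 - 8/75b^6 + 14/15b^4 - 5/3b^2 → -8/75b^6 - 1/25b^5 + 14/15b^4 + 1/10b^3 - 5/3b^2
  leading term b^6: no divisor's leading term divides it; move -8/75b^6 to the remainder.
  leading term b^5: no divisor's leading term divides it; move -1/25b^5 to the remainder.
  leading term b^4: no divisor's leading term divides it; move 14/15b^4 to the remainder.
  leading term b^3: no divisor's leading term divides it; move 1/10b^3 to the remainder.
  leading term b^2: no divisor's leading term divides it; move -5/3b^2 to the remainder.
  remainder -8/75b^6 - 1/25b^5 + 14/15b^4 + 1/10b^3 - 5/3b^2 ≠ 0; add h_4 = -8/75b^6 - 1/25b^5 + 14/15b^4 + 1/10b^3 - 5/3b^2 to the basis.

The other S-polynomials (S(f_2,h_3), S(f_1,h_4), S(f_2,h_4), S(h_3,h_4)) all reduce to 0 modulo the current basis, so we have a Gröbner basis.
Inter-reduce: drop elements whose leading term is divisible by another's, tail-reduce, and make monic.
Reduced Gröbner basis: {a^2 - 1/2a + 8/75b^5 - 14/15b^3 + 5/3b, ab + 1/5b^3 - 1/2b, b^6 + 3/8b^5 - 35/4b^4 - 15/16b^3 + 125/8b^2}.
Label its elements g_1 = a^2 - 1/2a + 8/75b^5 - 14/15b^3 + 5/3b, g_2 = ab + 1/5b^3 - 1/2b, g_3 = b^6 + 3/8b^5 - 35/4b^4 - 15/16b^3 + 125/8b^2.

Reduce p = -4a^2b + 2ab - 32/75b^6 + 56/15b^4 - 8b^3 - 20/3b^2 - 11b modulo G:
  leading term a^2b: subtract (-4b)·g_1 from -4a^2b + 2ab - 32/75b^6 + 56/15b^4 - 8b^3 - 20/3b^2 - 11b → -8b^3 - 11b
  leading term b^3: no divisor's leading term divides it; move -8b^3 to the remainder.
  leading term b: no divisor's leading term divides it; move -11b to the remainder.
  normal form = -8b^3 - 11b.
The normal form is nonzero, so p ∉ I. Since p minus its normal form lies in I, I + (p) = I + (r) where r = -8b^3 - 11b; decide whether this ideal is the whole ring.
Run Buchberger on G together with r (pairs among the g_i already reduce to 0 since G is a Gröbner basis):
g_1 = a^2 - 1/2a + 8/75b^5 - 14/15b^3 + 5/3b, LT = a^2.
g_2 = ab + 1/5b^3 - 1/2b, LT = ab.
g_3 = b^6 + 3/8b^5 - 35/4b^4 - 15/16b^3 + 125/8b^2, LT = b^6.
r = -8b^3 - 11b, LT = b^3.

S(g_3,r): lcm = b^6. S = 3/8b^5 - 81/8b^4 - 15/16b^3 + 125/8b^2.
  leading term b^5: subtract (-3/64b^2)·r from 3/8b^5 - 81/8b^4 - 15/16b^3 + 125/8b^2 → -81/8b^4 - 93/64b^3 + 125/8b^2
  leading term b^4: subtract (81/64b)·r from -81/8b^4 - 93/64b^3 + 125/8b^2 → -93/64b^3 + 1891/64b^2
  leading term b^3: subtract (93/512)·r from -93/64b^3 + 1891/64b^2 → 1891/64b^2 + 1023/512b
  leading term b^2: no divisor's leading term divides it; move 1891/64b^2 to the remainder.
  leading term b: no divisor's leading term divides it; move 1023/512b to the remainder.
  remainder 1891/64b^2 + 1023/512b ≠ 0; add m_5 = 1891/64b^2 + 1023/512b to the basis.

S(r,m_5): lcm = b^3. S = -33/488b^2 + 11/8b.
  leading term b^2: subtract (-264/115351)·m_5 from -33/488b^2 + 11/8b → 328537/238144b
  leading term b: no divisor's leading term divides it; move 328537/238144b to the remainder.
  remainder 328537/238144b ≠ 0; add m_6 = 328537/238144b to the basis.

The other S-polynomials (S(g_1,g_2), S(g_1,g_3), S(g_1,r), S(g_2,g_3), S(g_2,r), S(g_1,m_5), S(g_2,m_5), S(g_3,m_5), S(g_1,m_6), S(g_2,m_6), S(g_3,m_6), S(r,m_6), S(m_5,m_6)) all reduce to 0 modulo the current basis, so we have a Gröbner basis.
Inter-reduce: drop elements whose leading term is divisible by another's, tail-reduce, and make monic.
Reduced Gröbner basis: {a^2 - 1/2a, b}.
The reduced Gröbner basis of I + (p) is {a^2 - 1/2a, b} ≠ {1}, a proper ideal, so the enlarged system stays consistent: p is independent of I, with normal form -8b^3 - 11b.

The remainder on division by a Gröbner basis is unique — it is the normal form.

-4a^2b + 2ab - 32/75b^6 + 56/15b^4 - 8b^3 - 20/3b^2 - 11b is independent of I; its normal form modulo I is -8b^3 - 11b.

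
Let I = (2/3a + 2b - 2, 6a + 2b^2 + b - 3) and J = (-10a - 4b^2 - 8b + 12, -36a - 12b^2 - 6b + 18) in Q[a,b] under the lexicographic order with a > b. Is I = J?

Since reduced Gröbner bases are canonical representatives of ideals under a given ordering, it suffices to compute and compare them.
Buchberger on the first generating set:
f_1 = 2/3a + 2b - 2, LT = a.
f_2 = 6a + 2b^2 + b - 3, LT = a.

S(f_1,f_2): lcm = a. S = -1/3b^2 + 17/6b - 5/2.
  leading term b^2: no divisor's leading term divides it; move -1/3b^2 to the remainder.
  leading term b: no divisor's leading term divides it; move 17/6b to the remainder.
  leading term 1: no divisor's leading term divides it; move -5/2 to the remainder.
  remainder -1/3b^2 + 17/6b - 5/2 ≠ 0; add g_3 = -1/3b^2 + 17/6b - 5/2 to the basis.

The other S-polynomials (S(f_1,g_3), S(f_2,g_3)) all reduce to 0 modulo the current basis, so we have a Gröbner basis.
Inter-reduce: drop elements whose leading term is divisible by another's, tail-reduce, and make monic.
Reduced Gröbner basis: {a + 3b - 3, b^2 - 17/2b + 15/2}.

Buchberger on the second generating set:
h_1 = -10a - 4b^2 - 8b + 12, LT = a.
h_2 = -36a - 12b^2 - 6b + 18, LT = a.

S(h_1,h_2): lcm = a. S = 1/15b^2 + 19/30b - 7/10.
  leading term b^2: no divisor's leading term divides it; move 1/15b^2 to the remainder.
  leading term b: no divisor's leading term divides it; move 19/30b to the remainder.
  leading term 1: no divisor's leading term divides it; move -7/10 to the remainder.
  remainder 1/15b^2 + 19/30b - 7/10 ≠ 0; add k_3 = 1/15b^2 + 19/30b - 7/10 to the basis.

The other S-polynomials (S(h_1,k_3), S(h_2,k_3)) all reduce to 0 modulo the current basis, so we have a Gröbner basis.
Inter-reduce: drop elements whose leading term is divisible by another's, tail-reduce, and make monic.
Reduced Gröbner basis: {a - 3b + 3, b^2 + 19/2b - 21/2}.

Since the reduced bases disagree, the two ideals are not the same.

No, the ideals differ.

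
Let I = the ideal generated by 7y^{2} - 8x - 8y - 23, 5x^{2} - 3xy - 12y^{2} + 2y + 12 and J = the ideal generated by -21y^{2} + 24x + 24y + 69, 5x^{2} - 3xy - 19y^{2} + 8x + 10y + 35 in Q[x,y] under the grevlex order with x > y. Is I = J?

Yes, the ideals are equal.

Since reduced Gröbner bases are canonical representatives of ideals under a given ordering, it suffices to compute and compare them.
Buchberger on the first generating set:
f_1 = 7y^{2} - 8x - 8y - 23, LT = y^{2}.
f_2 = 5x^{2} - 3xy - 12y^{2} + 2y + 12, LT = x^{2}.

The S-polynomials (S(f_1,f_2)) all reduce to 0 modulo the current basis, so we have a Gröbner basis.
Inter-reduce: drop elements whose leading term is divisible by another's, tail-reduce, and make monic.
Reduced Gröbner basis: {x^{2} - \tfrac{3}{5}xy - \tfrac{96}{35}x - \tfrac{82}{35}y - \tfrac{192}{35}, y^{2} - \tfrac{8}{7}x - \tfrac{8}{7}y - \tfrac{23}{7}}.

Buchberger on the second generating set:
h_1 = -21y^{2} + 24x + 24y + 69, LT = y^{2}.
h_2 = 5x^{2} - 3xy - 19y^{2} + 8x + 10y + 35, LT = x^{2}.

The S-polynomials (S(h_1,h_2)) all reduce to 0 modulo the current basis, so we have a Gröbner basis.
Inter-reduce: drop elements whose leading term is divisible by another's, tail-reduce, and make monic.
Reduced Gröbner basis: {x^{2} - \tfrac{3}{5}xy - \tfrac{96}{35}x - \tfrac{82}{35}y - \tfrac{192}{35}, y^{2} - \tfrac{8}{7}x - \tfrac{8}{7}y - \tfrac{23}{7}}.

These coincide, so the ideals are equal.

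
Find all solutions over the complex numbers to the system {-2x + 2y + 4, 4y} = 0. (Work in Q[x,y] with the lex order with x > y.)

{(2, 0)}

Compute a lex Gröbner basis by Buchberger's algorithm.
f_1 = -2x + 2y + 4, LT = x.
f_2 = 4y, LT = y.

S(f_1,f_2): leading monomials are coprime, so the S-polynomial reduces to 0 (Buchberger's first criterion).
Every S-polynomial of the final basis reduces to 0, so we have a Gröbner basis.
Inter-reduce: drop elements whose leading term is divisible by another's, tail-reduce, and make monic.
Reduced Gröbner basis: {x - 2, y}.

From the last basis element, y = 0, so y takes values in {0}. Each choice, substituted upward through the basis, yields the corresponding point(s) of the solution set.
  y = 0: the earlier basis element becomes x - 2 = 0, giving x = 2 — point (2, 0).
Substituting each solution back into the original system confirms all equations vanish.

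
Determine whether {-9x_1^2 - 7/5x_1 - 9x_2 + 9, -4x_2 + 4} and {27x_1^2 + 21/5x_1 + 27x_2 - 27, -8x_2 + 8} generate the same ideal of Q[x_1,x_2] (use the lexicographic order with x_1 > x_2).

Yes, the ideals are equal.

Two ideals are equal iff their reduced Gröbner bases coincide (the reduced basis is unique for a fixed ordering).
Buchberger on the first generating set:
f_1 = -9x_1^2 - 7/5x_1 - 9x_2 + 9, LT = x_1^2.
f_2 = -4x_2 + 4, LT = x_2.

The S-polynomials (S(f_1,f_2)) all reduce to 0 modulo the current basis, so we have a Gröbner basis.
Inter-reduce: drop elements whose leading term is divisible by another's, tail-reduce, and make monic.
Reduced Gröbner basis: {x_1^2 + 7/45x_1, x_2 - 1}.

Buchberger on the second generating set:
h_1 = 27x_1^2 + 21/5x_1 + 27x_2 - 27, LT = x_1^2.
h_2 = -8x_2 + 8, LT = x_2.

The S-polynomials (S(h_1,h_2)) all reduce to 0 modulo the current basis, so we have a Gröbner basis.
Inter-reduce: drop elements whose leading term is divisible by another's, tail-reduce, and make monic.
Reduced Gröbner basis: {x_1^2 + 7/45x_1, x_2 - 1}.

The two bases agree; hence the ideals are identical.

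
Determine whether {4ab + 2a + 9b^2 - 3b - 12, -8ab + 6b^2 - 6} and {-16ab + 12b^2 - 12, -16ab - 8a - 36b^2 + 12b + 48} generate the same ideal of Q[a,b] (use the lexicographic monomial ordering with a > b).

Equality of ideals is decidable: compute both reduced Gröbner bases (unique for the ordering) and check whether they agree.
Buchberger on the first generating set:
f_1 = 4ab + 2a + 9b^2 - 3b - 12, LT = ab.
f_2 = -8ab + 6b^2 - 6, LT = ab.

S(f_1,f_2): lcm = ab. S = 1/2a + 3b^2 - 3/4b - 15/4.
  reduce S modulo (f_1, f_2):
  remainder 1/2a + 3b^2 - 3/4b - 15/4 ≠ 0; add g_3 = 1/2a + 3b^2 - 3/4b - 15/4 to the basis.

S(f_1,g_3): lcm = ab. S = 1/2a - 6b^3 + 15/4b^2 + 27/4b - 3.
  reduce S modulo (f_1, f_2, g_3):
  remainder -6b^3 + 3/4b^2 + 15/2b + 3/4 ≠ 0; add g_4 = -6b^3 + 3/4b^2 + 15/2b + 3/4 to the basis.

The other S-polynomials (S(f_2,g_3), S(f_1,g_4), S(f_2,g_4), S(g_3,g_4)) all reduce to 0 modulo the current basis, so we have a Gröbner basis.
Inter-reduce: drop elements whose leading term is divisible by another's, tail-reduce, and make monic.
Reduced Gröbner basis: {a + 6b^2 - 3/2b - 15/2, b^3 - 1/8b^2 - 5/4b - 1/8}.

Buchberger on the second generating set:
h_1 = -16ab + 12b^2 - 12, LT = ab.
h_2 = -16ab - 8a - 36b^2 + 12b + 48, LT = ab.

S(h_1,h_2): lcm = ab. S = -1/2a - 3b^2 + 3/4b + 15/4.
  reduce S modulo (h_1, h_2):
  remainder -1/2a - 3b^2 + 3/4b + 15/4 ≠ 0; add k_3 = -1/2a - 3b^2 + 3/4b + 15/4 to the basis.

S(h_1,k_3): lcm = ab. S = -6b^3 + 3/4b^2 + 15/2b + 3/4.
  reduce S modulo (h_1, h_2, k_3):
  remainder -6b^3 + 3/4b^2 + 15/2b + 3/4 ≠ 0; add k_4 = -6b^3 + 3/4b^2 + 15/2b + 3/4 to the basis.

The other S-polynomials (S(h_2,k_3), S(h_1,k_4), S(h_2,k_4), S(k_3,k_4)) all reduce to 0 modulo the current basis, so we have a Gröbner basis.
Inter-reduce: drop elements whose leading term is divisible by another's, tail-reduce, and make monic.
Reduced Gröbner basis: {a + 6b^2 - 3/2b - 15/2, b^3 - 1/8b^2 - 5/4b - 1/8}.

The two bases agree; hence the ideals are identical.
The same test decides containment: I ⊆ J iff every generator of I reduces to 0 modulo a Gröbner basis of J.

Yes, the ideals are equal.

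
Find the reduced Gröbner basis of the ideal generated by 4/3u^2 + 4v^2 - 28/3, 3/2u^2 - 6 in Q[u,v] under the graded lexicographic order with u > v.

G = {u^2 - 4, v^2 - 1}

The reduced Gröbner basis is the canonical form of the ideal for this ordering.

f_1 = 4/3u^2 + 4v^2 - 28/3, LT = u^2.
f_2 = 3/2u^2 - 6, LT = u^2.

S(f_1,f_2): lcm = u^2. S = 3v^2 - 3.
  leading term v^2: no divisor's leading term divides it; move 3v^2 to the remainder.
  leading term 1: no divisor's leading term divides it; move -3 to the remainder.
  remainder 3v^2 - 3 ≠ 0; add g_3 = 3v^2 - 3 to the basis.

S(f_1,g_3): leading monomials are coprime, so the S-polynomial reduces to 0 (Buchberger's first criterion).
S(f_2,g_3): leading monomials are coprime, so the S-polynomial reduces to 0 (Buchberger's first criterion).
Every S-polynomial of the final basis reduces to 0, so we have a Gröbner basis.
Inter-reduce: drop elements whose leading term is divisible by another's, tail-reduce, and make monic.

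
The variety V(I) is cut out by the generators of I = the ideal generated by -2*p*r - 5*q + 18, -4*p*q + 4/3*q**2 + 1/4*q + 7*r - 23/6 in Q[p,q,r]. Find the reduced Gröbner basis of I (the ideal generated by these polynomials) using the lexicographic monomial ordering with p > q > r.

G = {p*q - 1/3*q**2 - 1/16*q - 7/4*r + 23/24, p*r + 5/2*q - 9, q**2*r + 15/2*q**2 + 3/16*q*r - 27*q + 21/4*r**2 - 23/8*r}

This is the nonlinear analogue of row-reducing a linear system.

f_1 = -2*p*r - 5*q + 18, LT = p*r.
f_2 = -4*p*q + 4/3*q**2 + 1/4*q + 7*r - 23/6, LT = p*q.

S(f_1,f_2): lcm = p*q*r. S = 1/3*q**2*r + 5/2*q**2 + 1/16*q*r - 9*q + 7/4*r**2 - 23/24*r.
  leading term q**2*r: no divisor's leading term divides it; move 1/3*q**2*r to the remainder.
  leading term q**2: no divisor's leading term divides it; move 5/2*q**2 to the remainder.
  leading term q*r: no divisor's leading term divides it; move 1/16*q*r to the remainder.
  leading term q: no divisor's leading term divides it; move -9*q to the remainder.
  leading term r**2: no divisor's leading term divides it; move 7/4*r**2 to the remainder.
  leading term r: no divisor's leading term divides it; move -23/24*r to the remainder.
  remainder 1/3*q**2*r + 5/2*q**2 + 1/16*q*r - 9*q + 7/4*r**2 - 23/24*r ≠ 0; add g_3 = 1/3*q**2*r + 5/2*q**2 + 1/16*q*r - 9*q + 7/4*r**2 - 23/24*r to the basis.

S(f_1,g_3): lcm = p*q**2*r. S = -15/2*p*q**2 - 3/16*p*q*r + 27*p*q - 21/4*p*r**2 + 23/8*p*r + 5/2*q**3 - 9*q**2.
  leading term p*q**2: subtract (15/8*q)·f_2 from -15/2*p*q**2 - 3/16*p*q*r + 27*p*q - 21/4*p*r**2 + 23/8*p*r + 5/2*q**3 - 9*q**2 → -3/16*p*q*r + 27*p*q - 21/4*p*r**2 + 23/8*p*r - 303/32*q**2 - 105/8*q*r + 115/16*q
  leading term p*q*r: subtract (3/32*q)·f_1 from -3/16*p*q*r + 27*p*q - 21/4*p*r**2 + 23/8*p*r - 303/32*q**2 - 105/8*q*r + 115/16*q → 27*p*q - 21/4*p*r**2 + 23/8*p*r - 9*q**2 - 105/8*q*r + 11/2*q
  leading term p*q: subtract (-27/4)·f_2 from 27*p*q - 21/4*p*r**2 + 23/8*p*r - 9*q**2 - 105/8*q*r + 11/2*q → -21/4*p*r**2 + 23/8*p*r - 105/8*q*r + 115/16*q + 189/4*r - 207/8
  leading term p*r**2: subtract (21/8*r)·f_1 from -21/4*p*r**2 + 23/8*p*r - 105/8*q*r + 115/16*q + 189/4*r - 207/8 → 23/8*p*r + 115/16*q - 207/8
  leading term p*r: subtract (-23/16)·f_1 from 23/8*p*r + 115/16*q - 207/8 → 0
  remainder 0.

S(f_2,g_3): lcm = p*q**2*r. S = -15/2*p*q**2 - 3/16*p*q*r + 27*p*q - 21/4*p*r**2 + 23/8*p*r - 1/3*q**3*r - 1/16*q**2*r - 7/4*q*r**2 + 23/24*q*r.
  leading term p*q**2: subtract (15/8*q)·f_2 from -15/2*p*q**2 - 3/16*p*q*r + 27*p*q - 21/4*p*r**2 + 23/8*p*r - 1/3*q**3*r - 1/16*q**2*r - 7/4*q*r**2 + 23/24*q*r → -3/16*p*q*r + 27*p*q - 21/4*p*r**2 + 23/8*p*r - 1/3*q**3*r - 5/2*q**3 - 1/16*q**2*r - 15/32*q**2 - 7/4*q*r**2 - 73/6*q*r + 115/16*q
  leading term p*q*r: subtract (3/32*q)·f_1 from -3/16*p*q*r + 27*p*q - 21/4*p*r**2 + 23/8*p*r - 1/3*q**3*r - 5/2*q**3 - 1/16*q**2*r - 15/32*q**2 - 7/4*q*r**2 - 73/6*q*r + 115/16*q → 27*p*q - 21/4*p*r**2 + 23/8*p*r - 1/3*q**3*r - 5/2*q**3 - 1/16*q**2*r - 7/4*q*r**2 - 73/6*q*r + 11/2*q
  leading term p*q: subtract (-27/4)·f_2 from 27*p*q - 21/4*p*r**2 + 23/8*p*r - 1/3*q**3*r - 5/2*q**3 - 1/16*q**2*r - 7/4*q*r**2 - 73/6*q*r + 11/2*q → -21/4*p*r**2 + 23/8*p*r - 1/3*q**3*r - 5/2*q**3 - 1/16*q**2*r + 9*q**2 - 7/4*q*r**2 - 73/6*q*r + 115/16*q + 189/4*r - 207/8
  leading term p*r**2: subtract (21/8*r)·f_1 from -21/4*p*r**2 + 23/8*p*r - 1/3*q**3*r - 5/2*q**3 - 1/16*q**2*r + 9*q**2 - 7/4*q*r**2 - 73/6*q*r + 115/16*q + 189/4*r - 207/8 → 23/8*p*r - 1/3*q**3*r - 5/2*q**3 - 1/16*q**2*r + 9*q**2 - 7/4*q*r**2 + 23/24*q*r + 115/16*q - 207/8
  leading term p*r: subtract (-23/16)·f_1 from 23/8*p*r - 1/3*q**3*r - 5/2*q**3 - 1/16*q**2*r + 9*q**2 - 7/4*q*r**2 + 23/24*q*r + 115/16*q - 207/8 → -1/3*q**3*r - 5/2*q**3 - 1/16*q**2*r + 9*q**2 - 7/4*q*r**2 + 23/24*q*r
  leading term q**3*r: subtract (-q)·g_3 from -1/3*q**3*r - 5/2*q**3 - 1/16*q**2*r + 9*q**2 - 7/4*q*r**2 + 23/24*q*r → 0
  remainder 0.

Every S-polynomial of the final basis reduces to 0, so we have a Gröbner basis.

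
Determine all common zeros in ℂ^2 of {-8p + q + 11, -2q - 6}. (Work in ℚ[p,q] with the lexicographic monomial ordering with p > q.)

Compute a lex Gröbner basis by Buchberger's algorithm.
f_1 = -8p + q + 11, LT = p.
f_2 = -2q - 6, LT = q.

The S-polynomials (S(f_1,f_2)) all reduce to 0 modulo the current basis, so we have a Gröbner basis.
Inter-reduce: drop elements whose leading term is divisible by another's, tail-reduce, and make monic.
Reduced Gröbner basis: {p - 1, q + 3}.

The lex basis is triangular: the last element involves only q. Solving q + 3 = 0 gives q ∈ {-3}; substituting each value into the earlier elements determines the remaining variables.
  q = -3: the earlier basis element becomes p - 1 = 0, giving p = 1 — point (1, -3).
Substituting each solution back into the original system confirms all equations vanish.

{(1, -3)}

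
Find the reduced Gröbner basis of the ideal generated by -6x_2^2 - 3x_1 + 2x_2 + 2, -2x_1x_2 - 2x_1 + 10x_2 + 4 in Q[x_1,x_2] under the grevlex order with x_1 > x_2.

G = {x_1^2 - 3x_1 - 6x_2 - 2, x_1x_2 + x_1 - 5x_2 - 2, x_2^2 + 1/2x_1 - 1/3x_2 - 1/3}

This is the nonlinear analogue of row-reducing a linear system.

f_1 = -6x_2^2 - 3x_1 + 2x_2 + 2, LT = x_2^2.
f_2 = -2x_1x_2 - 2x_1 + 10x_2 + 4, LT = x_1x_2.

S(f_1,f_2): lcm = x_1x_2^2. S = 1/2x_1^2 - 4/3x_1x_2 + 5x_2^2 - 1/3x_1 + 2x_2.
  reduce S modulo (f_1, f_2):
  remainder 1/2x_1^2 - 3/2x_1 - 3x_2 - 1 ≠ 0; add g_3 = 1/2x_1^2 - 3/2x_1 - 3x_2 - 1 to the basis.

The other S-polynomials (S(f_1,g_3), S(f_2,g_3)) all reduce to 0 modulo the current basis, so we have a Gröbner basis.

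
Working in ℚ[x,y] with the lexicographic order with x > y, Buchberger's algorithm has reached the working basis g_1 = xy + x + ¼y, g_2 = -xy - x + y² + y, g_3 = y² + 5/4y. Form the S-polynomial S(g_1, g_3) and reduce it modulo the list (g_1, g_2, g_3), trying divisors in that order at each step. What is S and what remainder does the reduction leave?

S(g_1, g_3) = -¼xy + ¼y²; remainder on division = ¼x - ¼y.

lcm(LM(g_1), LM(g_3)) = xy².
S = (lcm/LT(g_1))·g_1 − (lcm/LT(g_3))·g_3 = -¼xy + ¼y².
Reduce S modulo (g_1, g_2, g_3) in that order:
  leading term xy: subtract (-¼)·g_1 from -¼xy + ¼y² → ¼x + ¼y² + 1/16y
  leading term x: no divisor's leading term divides it; move ¼x to the remainder.
  leading term y²: subtract (¼)·g_3 from ¼y² + 1/16y → -¼y
  leading term y: no divisor's leading term divides it; move -¼y to the remainder.
The remainder ¼x - ¼y is nonzero, so it would be added as the next basis element.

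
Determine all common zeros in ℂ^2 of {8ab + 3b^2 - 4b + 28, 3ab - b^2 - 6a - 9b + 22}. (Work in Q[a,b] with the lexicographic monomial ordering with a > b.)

{(145/51, -42/17), (3, -2), (-2, 2)}

Compute a lex Gröbner basis by Buchberger's algorithm.
f_1 = 8ab + 3b^2 - 4b + 28, LT = ab.
f_2 = 3ab - 6a - b^2 - 9b + 22, LT = ab.

S(f_1,f_2): lcm = ab. S = 2a + 17/24b^2 + 5/2b - 23/6.
  leading term a: no divisor's leading term divides it; move 2a to the remainder.
  leading term b^2: no divisor's leading term divides it; move 17/24b^2 to the remainder.
  leading term b: no divisor's leading term divides it; move 5/2b to the remainder.
  leading term 1: no divisor's leading term divides it; move -23/6 to the remainder.
  remainder 2a + 17/24b^2 + 5/2b - 23/6 ≠ 0; add h_3 = 2a + 17/24b^2 + 5/2b - 23/6 to the basis.

S(f_1,h_3): lcm = ab. S = -17/48b^3 - 7/8b^2 + 17/12b + 7/2.
  leading term b^3: no divisor's leading term divides it; move -17/48b^3 to the remainder.
  leading term b^2: no divisor's leading term divides it; move -7/8b^2 to the remainder.
  leading term b: no divisor's leading term divides it; move 17/12b to the remainder.
  leading term 1: no divisor's leading term divides it; move 7/2 to the remainder.
  remainder -17/48b^3 - 7/8b^2 + 17/12b + 7/2 ≠ 0; add h_4 = -17/48b^3 - 7/8b^2 + 17/12b + 7/2 to the basis.

The other S-polynomials (S(f_2,h_3), S(f_1,h_4), S(f_2,h_4), S(h_3,h_4)) all reduce to 0 modulo the current basis, so we have a Gröbner basis.
Inter-reduce: drop elements whose leading term is divisible by another's, tail-reduce, and make monic.
Reduced Gröbner basis: {a + 17/48b^2 + 5/4b - 23/12, b^3 + 42/17b^2 - 4b - 168/17}.

The lex basis is triangular: the last element involves only b. Solving b^3 + 42/17b^2 - 4b - 168/17 = 0 gives b ∈ {-42/17, -2, 2}; substituting each value into the earlier elements determines the remaining variables.
  b = -42/17: the earlier basis element becomes a - 145/51 = 0, giving a = 145/51 — point (145/51, -42/17).
  b = -2: the earlier basis element becomes a - 3 = 0, giving a = 3 — point (3, -2).
  b = 2: the earlier basis element becomes a + 2 = 0, giving a = -2 — point (-2, 2).
Check: every point annihilates each of the original generators.
This is the nonlinear analogue of row-reducing a linear system.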